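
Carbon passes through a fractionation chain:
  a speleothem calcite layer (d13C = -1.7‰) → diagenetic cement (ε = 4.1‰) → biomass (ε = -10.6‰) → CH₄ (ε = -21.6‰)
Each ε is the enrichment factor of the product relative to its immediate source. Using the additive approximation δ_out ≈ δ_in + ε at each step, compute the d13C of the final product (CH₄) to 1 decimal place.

-29.8‰

step 1: δ ≈ -1.7 + (4.1) = 2.4‰
step 2: δ ≈ 2.4 + (-10.6) = -8.2‰
step 3: δ ≈ -8.2 + (-21.6) = -29.8‰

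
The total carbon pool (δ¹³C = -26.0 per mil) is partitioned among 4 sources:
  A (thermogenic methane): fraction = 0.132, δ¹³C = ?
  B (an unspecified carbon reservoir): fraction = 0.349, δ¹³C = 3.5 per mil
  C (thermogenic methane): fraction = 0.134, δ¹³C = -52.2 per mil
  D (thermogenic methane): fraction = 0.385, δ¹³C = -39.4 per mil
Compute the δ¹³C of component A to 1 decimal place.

Isotope mass balance: δ_bulk = Σ fᵢ·δᵢ.
-26.0 = 0.132×δ_A + 0.349×(3.5) + 0.134×(-52.2) + 0.385×(-39.4)
0.132·δ_A = -26.0 − (-20.942) = -5.058
δ_A = -5.058 / 0.132 = -38.32 per mil

-38.3 per mil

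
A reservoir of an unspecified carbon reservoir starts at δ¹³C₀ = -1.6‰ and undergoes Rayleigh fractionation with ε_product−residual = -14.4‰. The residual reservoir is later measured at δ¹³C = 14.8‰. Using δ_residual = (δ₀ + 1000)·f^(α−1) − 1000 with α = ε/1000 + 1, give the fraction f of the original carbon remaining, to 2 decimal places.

0.32

α − 1 = ε/1000 = -0.0144
(δ_res + 1000)/(δ₀ + 1000) = (14.8 + 1000)/(-1.6 + 1000) = 1014.8/998.4 = 1.016426
f = 1.016426^(1/-0.0144) = exp(ln(1.016426)/-0.0144) = exp(0.01629/-0.0144)
f = exp(-1.1314) = 0.3226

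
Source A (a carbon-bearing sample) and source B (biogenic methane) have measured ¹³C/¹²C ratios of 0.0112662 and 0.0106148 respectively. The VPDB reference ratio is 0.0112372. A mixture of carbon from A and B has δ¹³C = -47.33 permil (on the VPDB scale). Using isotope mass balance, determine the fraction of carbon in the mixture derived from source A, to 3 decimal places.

0.139

δ_A = (0.0112662/0.0112372 − 1)×1000 = (1.002581 − 1)×1000 = 2.581 permil
δ_B = (0.0106148/0.0112372 − 1)×1000 = (0.944613 − 1)×1000 = -55.387 permil
f_A = (δ_mix − δ_B)/(δ_A − δ_B) = (-47.33 − (-55.387))/(2.581 − (-55.387))
f_A = 8.057 / 57.968 = 0.1390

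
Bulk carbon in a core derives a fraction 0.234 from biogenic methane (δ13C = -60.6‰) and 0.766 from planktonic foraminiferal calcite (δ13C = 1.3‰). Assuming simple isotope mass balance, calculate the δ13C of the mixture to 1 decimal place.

δ_mix = f_A·δ_A + f_B·δ_B
δ_mix = 0.234 × (-60.6) + 0.766 × (1.3)
δ_mix = -14.18 + 1.00 = -13.18‰

-13.2‰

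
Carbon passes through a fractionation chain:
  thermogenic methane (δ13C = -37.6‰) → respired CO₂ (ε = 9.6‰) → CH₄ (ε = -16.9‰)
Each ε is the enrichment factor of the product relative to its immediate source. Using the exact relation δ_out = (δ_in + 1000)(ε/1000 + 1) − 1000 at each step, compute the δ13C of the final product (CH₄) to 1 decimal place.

step 1: δ = (-37.60 + 1000)·(9.6/1000 + 1) − 1000 = -28.36‰
step 2: δ = (-28.36 + 1000)·(-16.9/1000 + 1) − 1000 = -44.78‰

-44.8‰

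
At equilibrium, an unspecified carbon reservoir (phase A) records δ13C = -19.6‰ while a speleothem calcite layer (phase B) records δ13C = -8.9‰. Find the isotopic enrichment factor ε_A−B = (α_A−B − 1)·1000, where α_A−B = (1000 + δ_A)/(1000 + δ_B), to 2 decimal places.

-10.80‰

α_A−B = (1000 + -19.6) / (1000 + -8.9) = 980.4 / 991.1 = 0.989204
ε_A−B = (0.989204 − 1) × 1000 = -10.796‰
(The approximation ε ≈ δ_A − δ_B would give -10.7‰.)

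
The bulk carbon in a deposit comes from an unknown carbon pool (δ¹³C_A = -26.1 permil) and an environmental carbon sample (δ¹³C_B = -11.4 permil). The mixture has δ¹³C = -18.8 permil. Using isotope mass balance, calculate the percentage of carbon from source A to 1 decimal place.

δ_mix = f_A·δ_A + (1 − f_A)·δ_B  ⇒  f_A = (δ_mix − δ_B)/(δ_A − δ_B)
f_A = (-18.8 − (-11.4)) / (-26.1 − (-11.4))
f_A = -7.4 / -14.7 = 0.5034

50.3%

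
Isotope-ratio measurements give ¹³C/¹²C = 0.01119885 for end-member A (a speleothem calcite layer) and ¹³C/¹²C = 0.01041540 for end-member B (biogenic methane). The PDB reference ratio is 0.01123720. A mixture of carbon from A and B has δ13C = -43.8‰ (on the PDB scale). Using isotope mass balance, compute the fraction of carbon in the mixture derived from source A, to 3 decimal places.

0.421

δ_A = (0.01119885/0.01123720 − 1)×1000 = (0.996587 − 1)×1000 = -3.413‰
δ_B = (0.01041540/0.01123720 − 1)×1000 = (0.926868 − 1)×1000 = -73.132‰
f_A = (δ_mix − δ_B)/(δ_A − δ_B) = (-43.8 − (-73.132))/(-3.413 − (-73.132))
f_A = 29.332 / 69.719 = 0.4207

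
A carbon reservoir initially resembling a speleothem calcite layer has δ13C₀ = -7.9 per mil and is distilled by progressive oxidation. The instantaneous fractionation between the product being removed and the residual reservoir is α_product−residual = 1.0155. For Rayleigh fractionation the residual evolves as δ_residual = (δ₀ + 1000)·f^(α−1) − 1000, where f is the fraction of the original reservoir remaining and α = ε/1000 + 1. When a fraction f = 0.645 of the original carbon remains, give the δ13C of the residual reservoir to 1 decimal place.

-14.6 per mil

Rayleigh residual: δ_res = (δ₀ + 1000)·f^(α−1) − 1000
α − 1 = 0.01550
f^(α−1) = 0.645^(0.01550) = 0.993226
δ_res = (-7.9 + 1000) × 0.993226 − 1000 = 985.380 − 1000 = -14.62 per mil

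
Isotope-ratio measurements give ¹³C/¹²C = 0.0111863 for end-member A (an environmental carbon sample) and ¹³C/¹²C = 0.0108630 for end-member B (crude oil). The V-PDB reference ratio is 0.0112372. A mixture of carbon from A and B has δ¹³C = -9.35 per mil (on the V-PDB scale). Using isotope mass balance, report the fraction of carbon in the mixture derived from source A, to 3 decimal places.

δ_A = (0.0111863/0.0112372 − 1)×1000 = (0.995470 − 1)×1000 = -4.530 per mil
δ_B = (0.0108630/0.0112372 − 1)×1000 = (0.966700 − 1)×1000 = -33.300 per mil
f_A = (δ_mix − δ_B)/(δ_A − δ_B) = (-9.35 − (-33.300))/(-4.530 − (-33.300))
f_A = 23.950 / 28.771 = 0.8325

0.832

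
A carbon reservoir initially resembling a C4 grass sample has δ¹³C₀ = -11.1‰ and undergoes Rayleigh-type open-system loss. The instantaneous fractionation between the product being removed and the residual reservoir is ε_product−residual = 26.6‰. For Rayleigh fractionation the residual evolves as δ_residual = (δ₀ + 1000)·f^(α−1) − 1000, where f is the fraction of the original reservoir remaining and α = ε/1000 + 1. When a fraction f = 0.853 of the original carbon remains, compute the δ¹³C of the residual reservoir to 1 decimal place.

-15.3‰

Rayleigh residual: δ_res = (δ₀ + 1000)·f^(α−1) − 1000
α = ε/1000 + 1 = 1.02660, so α − 1 = 0.02660
f^(α−1) = 0.853^(0.02660) = 0.995780
δ_res = (-11.1 + 1000) × 0.995780 − 1000 = 984.726 − 1000 = -15.27‰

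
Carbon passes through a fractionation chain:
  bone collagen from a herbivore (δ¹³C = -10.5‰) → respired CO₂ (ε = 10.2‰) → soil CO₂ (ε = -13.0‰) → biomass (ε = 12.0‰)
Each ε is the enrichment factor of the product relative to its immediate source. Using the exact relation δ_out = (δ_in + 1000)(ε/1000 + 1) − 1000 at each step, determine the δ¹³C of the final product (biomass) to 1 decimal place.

-1.6‰

step 1: δ = (-10.50 + 1000)·(10.2/1000 + 1) − 1000 = -0.41‰
step 2: δ = (-0.41 + 1000)·(-13.0/1000 + 1) − 1000 = -13.40‰
step 3: δ = (-13.40 + 1000)·(12.0/1000 + 1) − 1000 = -1.56‰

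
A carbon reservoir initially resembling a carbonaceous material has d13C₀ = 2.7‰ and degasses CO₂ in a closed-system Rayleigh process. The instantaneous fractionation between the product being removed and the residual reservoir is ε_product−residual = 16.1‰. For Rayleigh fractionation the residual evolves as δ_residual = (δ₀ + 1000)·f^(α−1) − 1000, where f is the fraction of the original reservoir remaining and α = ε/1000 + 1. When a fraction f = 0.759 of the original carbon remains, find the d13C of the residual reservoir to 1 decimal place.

-1.7‰

Rayleigh residual: δ_res = (δ₀ + 1000)·f^(α−1) − 1000
α = ε/1000 + 1 = 1.01610, so α − 1 = 0.01610
f^(α−1) = 0.759^(0.01610) = 0.995570
δ_res = (2.7 + 1000) × 0.995570 − 1000 = 998.258 − 1000 = -1.74‰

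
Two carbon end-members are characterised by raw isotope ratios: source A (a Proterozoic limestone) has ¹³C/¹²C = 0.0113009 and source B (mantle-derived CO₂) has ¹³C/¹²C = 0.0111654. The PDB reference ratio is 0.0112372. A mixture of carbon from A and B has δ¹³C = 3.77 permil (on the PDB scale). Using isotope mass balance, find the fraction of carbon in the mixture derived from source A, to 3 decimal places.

0.843

δ_A = (0.0113009/0.0112372 − 1)×1000 = (1.005669 − 1)×1000 = 5.669 permil
δ_B = (0.0111654/0.0112372 − 1)×1000 = (0.993611 − 1)×1000 = -6.389 permil
f_A = (δ_mix − δ_B)/(δ_A − δ_B) = (3.77 − (-6.389))/(5.669 − (-6.389))
f_A = 10.159 / 12.058 = 0.8425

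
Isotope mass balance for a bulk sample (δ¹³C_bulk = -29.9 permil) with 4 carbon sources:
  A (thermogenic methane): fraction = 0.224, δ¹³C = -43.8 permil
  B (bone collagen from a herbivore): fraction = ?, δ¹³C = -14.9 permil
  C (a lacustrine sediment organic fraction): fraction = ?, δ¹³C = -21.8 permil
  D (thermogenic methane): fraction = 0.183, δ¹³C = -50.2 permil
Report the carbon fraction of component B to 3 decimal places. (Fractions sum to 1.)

Let f_B and f_C be the unknown fractions; fractions sum to 1 so f_B + f_C = 0.593.
Mass balance: Σ fᵢ·δᵢ = δ_bulk ⇒ f_B·(-14.9) + f_C·(-21.8) = -29.9 − (-18.998) = -10.902
Substitute f_C = 0.593 − f_B:
f_B·(-14.9 − -21.8) = -10.902 − 0.593×(-21.8) = 2.025
f_B = 2.025 / 6.9 = 0.2935

0.294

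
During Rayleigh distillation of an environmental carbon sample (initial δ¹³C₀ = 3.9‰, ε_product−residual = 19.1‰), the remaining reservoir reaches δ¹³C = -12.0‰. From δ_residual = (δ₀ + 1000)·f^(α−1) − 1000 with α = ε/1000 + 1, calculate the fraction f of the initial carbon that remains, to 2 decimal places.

0.43

α − 1 = ε/1000 = 0.0191
(δ_res + 1000)/(δ₀ + 1000) = (-12.0 + 1000)/(3.9 + 1000) = 988.0/1003.9 = 0.984162
f = 0.984162^(1/0.0191) = exp(ln(0.984162)/0.0191) = exp(-0.01596/0.0191)
f = exp(-0.8359) = 0.4335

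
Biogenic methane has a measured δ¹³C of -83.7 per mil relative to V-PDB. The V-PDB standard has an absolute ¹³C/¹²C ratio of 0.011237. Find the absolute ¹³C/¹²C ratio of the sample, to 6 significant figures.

R_sample = R_standard × (δ¹³C/1000 + 1)
R_sample = 0.011237 × (-83.7/1000 + 1) = 0.011237 × 0.916300
R_sample = 0.0102965

0.0102965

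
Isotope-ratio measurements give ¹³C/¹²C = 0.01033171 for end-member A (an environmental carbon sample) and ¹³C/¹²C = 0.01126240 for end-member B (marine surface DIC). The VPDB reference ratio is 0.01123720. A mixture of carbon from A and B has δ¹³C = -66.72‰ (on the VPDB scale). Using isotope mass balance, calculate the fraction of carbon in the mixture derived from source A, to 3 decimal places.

0.833

δ_A = (0.01033171/0.01123720 − 1)×1000 = (0.919420 − 1)×1000 = -80.580‰
δ_B = (0.01126240/0.01123720 − 1)×1000 = (1.002243 − 1)×1000 = 2.243‰
f_A = (δ_mix − δ_B)/(δ_A − δ_B) = (-66.72 − (2.243))/(-80.580 − (2.243))
f_A = -68.963 / -82.822 = 0.8327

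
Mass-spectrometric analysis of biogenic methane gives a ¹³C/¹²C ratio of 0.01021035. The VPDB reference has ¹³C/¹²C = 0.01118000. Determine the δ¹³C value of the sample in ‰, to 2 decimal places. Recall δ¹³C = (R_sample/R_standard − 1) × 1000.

-86.73‰

δ¹³C = (R_sample / R_standard − 1) × 1000
R_sample / R_standard = 0.01021035 / 0.01118000 = 0.913269
δ¹³C = (0.913269 − 1) × 1000 = -86.731‰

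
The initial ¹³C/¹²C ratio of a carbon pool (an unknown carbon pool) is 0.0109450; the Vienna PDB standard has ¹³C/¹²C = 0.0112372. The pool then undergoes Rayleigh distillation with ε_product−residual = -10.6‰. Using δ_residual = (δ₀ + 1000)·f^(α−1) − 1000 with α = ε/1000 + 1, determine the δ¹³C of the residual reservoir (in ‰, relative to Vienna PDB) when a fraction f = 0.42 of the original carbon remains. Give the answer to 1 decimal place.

-17.0‰

δ₀ = (0.0109450/0.0112372 − 1)×1000 = (0.973997 − 1)×1000 = -26.003‰
α − 1 = ε/1000 = -0.0106
f^(α−1) = 0.42^(-0.0106) = 1.009238
δ_res = (-26.003 + 1000) × 1.009238 − 1000 = 982.995 − 1000 = -17.01‰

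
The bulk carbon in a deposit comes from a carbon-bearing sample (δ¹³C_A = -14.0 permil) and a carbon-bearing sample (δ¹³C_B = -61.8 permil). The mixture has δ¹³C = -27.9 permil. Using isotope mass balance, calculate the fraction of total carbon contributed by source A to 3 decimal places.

δ_mix = f_A·δ_A + (1 − f_A)·δ_B  ⇒  f_A = (δ_mix − δ_B)/(δ_A − δ_B)
f_A = (-27.9 − (-61.8)) / (-14.0 − (-61.8))
f_A = 33.9 / 47.8 = 0.7092

0.709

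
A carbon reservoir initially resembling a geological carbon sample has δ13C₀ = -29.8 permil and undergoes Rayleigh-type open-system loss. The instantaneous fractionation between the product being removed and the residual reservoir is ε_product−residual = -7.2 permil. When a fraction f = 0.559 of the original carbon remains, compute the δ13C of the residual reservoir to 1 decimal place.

-25.7 permil

Rayleigh residual: δ_res = (δ₀ + 1000)·f^(α−1) − 1000
α = ε/1000 + 1 = 0.99280, so α − 1 = -0.00720
f^(α−1) = 0.559^(-0.00720) = 1.004196
δ_res = (-29.8 + 1000) × 1.004196 − 1000 = 974.271 − 1000 = -25.73 permil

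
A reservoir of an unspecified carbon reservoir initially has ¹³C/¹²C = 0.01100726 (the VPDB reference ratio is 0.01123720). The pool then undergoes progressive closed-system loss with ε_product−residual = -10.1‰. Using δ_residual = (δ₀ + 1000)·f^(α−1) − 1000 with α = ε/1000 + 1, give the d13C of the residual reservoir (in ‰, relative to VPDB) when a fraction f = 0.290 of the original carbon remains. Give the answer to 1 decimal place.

-8.1‰

δ₀ = (0.01100726/0.01123720 − 1)×1000 = (0.979538 − 1)×1000 = -20.462‰
α − 1 = ε/1000 = -0.0101
f^(α−1) = 0.290^(-0.0101) = 1.012581
δ_res = (-20.462 + 1000) × 1.012581 − 1000 = 991.861 − 1000 = -8.14‰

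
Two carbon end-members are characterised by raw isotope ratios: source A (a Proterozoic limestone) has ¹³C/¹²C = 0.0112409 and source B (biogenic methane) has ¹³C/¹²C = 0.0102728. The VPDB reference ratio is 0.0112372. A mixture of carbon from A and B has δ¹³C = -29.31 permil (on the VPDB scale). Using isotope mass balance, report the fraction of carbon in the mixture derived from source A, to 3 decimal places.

0.656

δ_A = (0.0112409/0.0112372 − 1)×1000 = (1.000329 − 1)×1000 = 0.329 permil
δ_B = (0.0102728/0.0112372 − 1)×1000 = (0.914178 − 1)×1000 = -85.822 permil
f_A = (δ_mix − δ_B)/(δ_A − δ_B) = (-29.31 − (-85.822))/(0.329 − (-85.822))
f_A = 56.512 / 86.151 = 0.6560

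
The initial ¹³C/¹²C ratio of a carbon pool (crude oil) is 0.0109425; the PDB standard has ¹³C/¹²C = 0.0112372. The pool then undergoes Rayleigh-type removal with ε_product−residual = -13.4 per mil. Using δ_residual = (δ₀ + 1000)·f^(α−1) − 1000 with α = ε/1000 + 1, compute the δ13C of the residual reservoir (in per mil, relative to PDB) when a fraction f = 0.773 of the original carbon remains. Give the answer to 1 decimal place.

-22.9 per mil

δ₀ = (0.0109425/0.0112372 − 1)×1000 = (0.973775 − 1)×1000 = -26.225 per mil
α − 1 = ε/1000 = -0.0134
f^(α−1) = 0.773^(-0.0134) = 1.003456
δ_res = (-26.225 + 1000) × 1.003456 − 1000 = 977.140 − 1000 = -22.86 per mil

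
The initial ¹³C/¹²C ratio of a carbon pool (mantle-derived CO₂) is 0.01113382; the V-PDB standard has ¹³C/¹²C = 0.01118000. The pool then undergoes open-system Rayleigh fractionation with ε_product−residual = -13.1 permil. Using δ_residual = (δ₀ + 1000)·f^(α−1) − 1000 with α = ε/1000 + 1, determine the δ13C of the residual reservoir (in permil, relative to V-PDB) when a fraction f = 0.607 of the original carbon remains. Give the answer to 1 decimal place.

δ₀ = (0.01113382/0.01118000 − 1)×1000 = (0.995869 − 1)×1000 = -4.131 permil
α − 1 = ε/1000 = -0.0131
f^(α−1) = 0.607^(-0.0131) = 1.006561
δ_res = (-4.131 + 1000) × 1.006561 − 1000 = 1002.404 − 1000 = 2.40 permil

2.4 permil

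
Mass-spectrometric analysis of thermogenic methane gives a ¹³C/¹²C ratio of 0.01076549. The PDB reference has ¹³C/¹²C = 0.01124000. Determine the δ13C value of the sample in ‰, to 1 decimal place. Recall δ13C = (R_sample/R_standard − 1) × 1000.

-42.2‰

δ13C = (R_sample / R_standard − 1) × 1000
R_sample / R_standard = 0.01076549 / 0.01124000 = 0.957784
δ13C = (0.957784 − 1) × 1000 = -42.22‰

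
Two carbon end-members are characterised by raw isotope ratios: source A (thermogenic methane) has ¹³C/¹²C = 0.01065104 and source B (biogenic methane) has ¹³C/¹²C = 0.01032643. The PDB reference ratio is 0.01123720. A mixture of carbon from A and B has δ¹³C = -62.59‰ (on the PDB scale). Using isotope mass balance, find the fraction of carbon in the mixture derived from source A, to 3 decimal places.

δ_A = (0.01065104/0.01123720 − 1)×1000 = (0.947838 − 1)×1000 = -52.162‰
δ_B = (0.01032643/0.01123720 − 1)×1000 = (0.918950 − 1)×1000 = -81.050‰
f_A = (δ_mix − δ_B)/(δ_A − δ_B) = (-62.59 − (-81.050))/(-52.162 − (-81.050))
f_A = 18.460 / 28.887 = 0.6390

0.639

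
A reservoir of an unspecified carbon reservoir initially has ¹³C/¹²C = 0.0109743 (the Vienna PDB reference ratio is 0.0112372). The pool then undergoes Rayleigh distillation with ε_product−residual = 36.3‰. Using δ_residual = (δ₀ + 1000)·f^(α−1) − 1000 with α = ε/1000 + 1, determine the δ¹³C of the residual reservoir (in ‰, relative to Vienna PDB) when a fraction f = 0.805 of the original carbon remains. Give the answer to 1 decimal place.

δ₀ = (0.0109743/0.0112372 − 1)×1000 = (0.976604 − 1)×1000 = -23.396‰
α − 1 = ε/1000 = 0.0363
f^(α−1) = 0.805^(0.0363) = 0.992157
δ_res = (-23.396 + 1000) × 0.992157 − 1000 = 968.945 − 1000 = -31.06‰

-31.1‰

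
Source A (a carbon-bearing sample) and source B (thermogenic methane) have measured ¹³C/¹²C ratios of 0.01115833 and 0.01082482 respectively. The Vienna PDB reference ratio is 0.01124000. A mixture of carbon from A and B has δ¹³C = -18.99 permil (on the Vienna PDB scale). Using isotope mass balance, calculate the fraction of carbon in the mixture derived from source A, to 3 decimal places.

δ_A = (0.01115833/0.01124000 − 1)×1000 = (0.992734 − 1)×1000 = -7.266 permil
δ_B = (0.01082482/0.01124000 − 1)×1000 = (0.963062 − 1)×1000 = -36.938 permil
f_A = (δ_mix − δ_B)/(δ_A − δ_B) = (-18.99 − (-36.938))/(-7.266 − (-36.938))
f_A = 17.948 / 29.672 = 0.6049

0.605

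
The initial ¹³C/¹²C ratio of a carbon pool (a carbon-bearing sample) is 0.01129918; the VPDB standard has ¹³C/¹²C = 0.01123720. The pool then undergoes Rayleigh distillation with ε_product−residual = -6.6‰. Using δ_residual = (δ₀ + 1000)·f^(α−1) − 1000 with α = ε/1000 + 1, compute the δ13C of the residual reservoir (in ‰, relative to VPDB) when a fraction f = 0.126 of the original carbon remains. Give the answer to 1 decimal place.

δ₀ = (0.01129918/0.01123720 − 1)×1000 = (1.005516 − 1)×1000 = 5.516‰
α − 1 = ε/1000 = -0.0066
f^(α−1) = 0.126^(-0.0066) = 1.013766
δ_res = (5.516 + 1000) × 1.013766 − 1000 = 1019.357 − 1000 = 19.36‰

19.4‰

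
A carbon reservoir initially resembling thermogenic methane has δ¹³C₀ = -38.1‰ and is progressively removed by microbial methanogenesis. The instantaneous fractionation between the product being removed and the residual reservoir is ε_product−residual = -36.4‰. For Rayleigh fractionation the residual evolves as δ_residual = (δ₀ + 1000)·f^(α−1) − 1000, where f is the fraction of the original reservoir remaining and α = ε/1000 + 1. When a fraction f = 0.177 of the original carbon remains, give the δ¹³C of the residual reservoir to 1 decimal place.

24.5‰

Rayleigh residual: δ_res = (δ₀ + 1000)·f^(α−1) − 1000
α = ε/1000 + 1 = 0.96360, so α − 1 = -0.03640
f^(α−1) = 0.177^(-0.03640) = 1.065059
δ_res = (-38.1 + 1000) × 1.065059 − 1000 = 1024.481 − 1000 = 24.48‰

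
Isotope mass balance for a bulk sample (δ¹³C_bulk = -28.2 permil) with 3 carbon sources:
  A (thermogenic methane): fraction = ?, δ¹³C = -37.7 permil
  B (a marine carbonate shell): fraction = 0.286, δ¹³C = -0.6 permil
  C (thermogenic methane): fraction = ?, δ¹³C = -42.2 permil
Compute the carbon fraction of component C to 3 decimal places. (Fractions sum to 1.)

Let f_C and f_A be the unknown fractions; fractions sum to 1 so f_C + f_A = 0.714.
Mass balance: Σ fᵢ·δᵢ = δ_bulk ⇒ f_C·(-42.2) + f_A·(-37.7) = -28.2 − (-0.172) = -28.028
Substitute f_A = 0.714 − f_C:
f_C·(-42.2 − -37.7) = -28.028 − 0.714×(-37.7) = -1.111
f_C = -1.111 / -4.5 = 0.2468

0.247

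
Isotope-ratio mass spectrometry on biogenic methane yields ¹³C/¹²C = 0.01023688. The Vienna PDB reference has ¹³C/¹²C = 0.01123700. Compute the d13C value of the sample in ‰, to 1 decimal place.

d13C = (R_sample / R_standard − 1) × 1000
R_sample / R_standard = 0.01023688 / 0.01123700 = 0.910998
d13C = (0.910998 − 1) × 1000 = -89.00‰

-89.0‰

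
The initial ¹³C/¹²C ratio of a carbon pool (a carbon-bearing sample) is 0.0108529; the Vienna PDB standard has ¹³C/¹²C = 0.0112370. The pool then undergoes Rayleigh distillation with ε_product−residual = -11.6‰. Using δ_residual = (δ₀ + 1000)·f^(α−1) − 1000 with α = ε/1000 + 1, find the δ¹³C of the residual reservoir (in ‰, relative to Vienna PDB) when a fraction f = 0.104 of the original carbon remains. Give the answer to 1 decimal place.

δ₀ = (0.0108529/0.0112370 − 1)×1000 = (0.965818 − 1)×1000 = -34.182‰
α − 1 = ε/1000 = -0.0116
f^(α−1) = 0.104^(-0.0116) = 1.026603
δ_res = (-34.182 + 1000) × 1.026603 − 1000 = 991.512 − 1000 = -8.49‰

-8.5‰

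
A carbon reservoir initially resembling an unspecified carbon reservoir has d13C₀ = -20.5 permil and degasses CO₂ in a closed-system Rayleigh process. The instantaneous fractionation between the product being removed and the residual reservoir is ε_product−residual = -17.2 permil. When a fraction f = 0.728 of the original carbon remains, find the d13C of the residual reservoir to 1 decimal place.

-15.1 permil

Rayleigh residual: δ_res = (δ₀ + 1000)·f^(α−1) − 1000
α = ε/1000 + 1 = 0.98280, so α − 1 = -0.01720
f^(α−1) = 0.728^(-0.01720) = 1.005475
δ_res = (-20.5 + 1000) × 1.005475 − 1000 = 984.863 − 1000 = -15.14 permil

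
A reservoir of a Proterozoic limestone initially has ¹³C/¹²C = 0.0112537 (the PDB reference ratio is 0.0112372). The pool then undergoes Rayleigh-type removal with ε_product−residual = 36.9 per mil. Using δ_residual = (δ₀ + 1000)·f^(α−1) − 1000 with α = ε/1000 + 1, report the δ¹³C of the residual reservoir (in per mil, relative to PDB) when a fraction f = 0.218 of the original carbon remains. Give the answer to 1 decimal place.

-53.3 per mil

δ₀ = (0.0112537/0.0112372 − 1)×1000 = (1.001468 − 1)×1000 = 1.468 per mil
α − 1 = ε/1000 = 0.0369
f^(α−1) = 0.218^(0.0369) = 0.945342
δ_res = (1.468 + 1000) × 0.945342 − 1000 = 946.730 − 1000 = -53.27 per mil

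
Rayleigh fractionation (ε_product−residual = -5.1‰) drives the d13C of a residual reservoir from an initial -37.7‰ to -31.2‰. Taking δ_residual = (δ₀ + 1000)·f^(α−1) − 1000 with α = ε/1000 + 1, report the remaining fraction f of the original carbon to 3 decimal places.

α − 1 = ε/1000 = -0.0051
(δ_res + 1000)/(δ₀ + 1000) = (-31.2 + 1000)/(-37.7 + 1000) = 968.8/962.3 = 1.006755
f = 1.006755^(1/-0.0051) = exp(ln(1.006755)/-0.0051) = exp(0.00673/-0.0051)
f = exp(-1.3200) = 0.2671

0.267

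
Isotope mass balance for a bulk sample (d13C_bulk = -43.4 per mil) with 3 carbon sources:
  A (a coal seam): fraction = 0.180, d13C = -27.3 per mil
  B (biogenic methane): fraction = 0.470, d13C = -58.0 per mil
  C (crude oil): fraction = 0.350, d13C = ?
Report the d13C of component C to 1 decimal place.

-32.1 per mil

Isotope mass balance: δ_bulk = Σ fᵢ·δᵢ.
-43.4 = 0.180×(-27.3) + 0.470×(-58.0) + 0.350×δ_C
0.350·δ_C = -43.4 − (-32.174) = -11.226
δ_C = -11.226 / 0.350 = -32.07 per mil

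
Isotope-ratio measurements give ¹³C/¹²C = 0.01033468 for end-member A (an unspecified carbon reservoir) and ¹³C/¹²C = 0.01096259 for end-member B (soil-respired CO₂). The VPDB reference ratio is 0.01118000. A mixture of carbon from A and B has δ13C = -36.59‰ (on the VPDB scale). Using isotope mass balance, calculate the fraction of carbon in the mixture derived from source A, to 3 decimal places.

0.305

δ_A = (0.01033468/0.01118000 − 1)×1000 = (0.924390 − 1)×1000 = -75.610‰
δ_B = (0.01096259/0.01118000 − 1)×1000 = (0.980554 − 1)×1000 = -19.446‰
f_A = (δ_mix − δ_B)/(δ_A − δ_B) = (-36.59 − (-19.446))/(-75.610 − (-19.446))
f_A = -17.144 / -56.164 = 0.3052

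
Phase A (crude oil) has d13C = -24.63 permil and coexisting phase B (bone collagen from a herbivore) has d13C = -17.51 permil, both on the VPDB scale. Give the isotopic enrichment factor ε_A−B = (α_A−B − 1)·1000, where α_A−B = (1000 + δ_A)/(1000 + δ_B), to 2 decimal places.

-7.25 permil

α_A−B = (1000 + -24.63) / (1000 + -17.51) = 975.37 / 982.49 = 0.992753
ε_A−B = (0.992753 − 1) × 1000 = -7.247 permil
(The approximation ε ≈ δ_A − δ_B would give -7.12 permil.)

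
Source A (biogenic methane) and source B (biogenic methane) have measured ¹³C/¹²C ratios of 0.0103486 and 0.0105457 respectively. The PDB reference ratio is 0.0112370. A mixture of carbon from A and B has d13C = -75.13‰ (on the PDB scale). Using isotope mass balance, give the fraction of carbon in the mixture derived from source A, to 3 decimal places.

0.776

δ_A = (0.0103486/0.0112370 − 1)×1000 = (0.920940 − 1)×1000 = -79.060‰
δ_B = (0.0105457/0.0112370 − 1)×1000 = (0.938480 − 1)×1000 = -61.520‰
f_A = (δ_mix − δ_B)/(δ_A − δ_B) = (-75.13 − (-61.520))/(-79.060 − (-61.520))
f_A = -13.610 / -17.540 = 0.7759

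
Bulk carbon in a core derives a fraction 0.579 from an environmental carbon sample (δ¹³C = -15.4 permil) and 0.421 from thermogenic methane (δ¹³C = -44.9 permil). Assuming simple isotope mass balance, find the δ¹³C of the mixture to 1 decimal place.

δ_mix = f_A·δ_A + f_B·δ_B
δ_mix = 0.579 × (-15.4) + 0.421 × (-44.9)
δ_mix = -8.92 + -18.90 = -27.82 permil

-27.8 permil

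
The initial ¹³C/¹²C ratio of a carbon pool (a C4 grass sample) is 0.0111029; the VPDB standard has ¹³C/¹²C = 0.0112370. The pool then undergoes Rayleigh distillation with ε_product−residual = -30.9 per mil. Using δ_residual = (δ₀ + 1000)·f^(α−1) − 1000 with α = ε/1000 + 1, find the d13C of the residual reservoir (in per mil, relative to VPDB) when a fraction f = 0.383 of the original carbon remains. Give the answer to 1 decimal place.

δ₀ = (0.0111029/0.0112370 − 1)×1000 = (0.988066 − 1)×1000 = -11.934 per mil
α − 1 = ε/1000 = -0.0309
f^(α−1) = 0.383^(-0.0309) = 1.030099
δ_res = (-11.934 + 1000) × 1.030099 − 1000 = 1017.806 − 1000 = 17.81 per mil

17.8 per mil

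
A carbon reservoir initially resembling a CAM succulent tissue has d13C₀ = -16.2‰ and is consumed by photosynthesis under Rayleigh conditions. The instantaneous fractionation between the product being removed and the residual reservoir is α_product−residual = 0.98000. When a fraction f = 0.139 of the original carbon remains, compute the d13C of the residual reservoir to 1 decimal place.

23.4‰

Rayleigh residual: δ_res = (δ₀ + 1000)·f^(α−1) − 1000
α − 1 = -0.02000
f^(α−1) = 0.139^(-0.02000) = 1.040255
δ_res = (-16.2 + 1000) × 1.040255 − 1000 = 1023.403 − 1000 = 23.40‰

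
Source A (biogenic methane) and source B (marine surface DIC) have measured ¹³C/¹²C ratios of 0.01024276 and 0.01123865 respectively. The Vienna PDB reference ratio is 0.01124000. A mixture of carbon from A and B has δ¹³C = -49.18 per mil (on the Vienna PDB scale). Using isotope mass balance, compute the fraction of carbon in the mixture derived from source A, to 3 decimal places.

0.554

δ_A = (0.01024276/0.01124000 − 1)×1000 = (0.911278 − 1)×1000 = -88.722 per mil
δ_B = (0.01123865/0.01124000 − 1)×1000 = (0.999880 − 1)×1000 = -0.120 per mil
f_A = (δ_mix − δ_B)/(δ_A − δ_B) = (-49.18 − (-0.120))/(-88.722 − (-0.120))
f_A = -49.060 / -88.602 = 0.5537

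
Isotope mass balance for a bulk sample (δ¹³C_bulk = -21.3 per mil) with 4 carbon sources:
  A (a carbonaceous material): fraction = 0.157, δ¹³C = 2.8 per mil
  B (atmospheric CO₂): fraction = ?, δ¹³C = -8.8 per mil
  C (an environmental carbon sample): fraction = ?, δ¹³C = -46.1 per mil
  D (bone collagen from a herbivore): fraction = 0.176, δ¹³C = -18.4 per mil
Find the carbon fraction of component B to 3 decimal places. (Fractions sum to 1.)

Let f_B and f_C be the unknown fractions; fractions sum to 1 so f_B + f_C = 0.667.
Mass balance: Σ fᵢ·δᵢ = δ_bulk ⇒ f_B·(-8.8) + f_C·(-46.1) = -21.3 − (-2.799) = -18.501
Substitute f_C = 0.667 − f_B:
f_B·(-8.8 − -46.1) = -18.501 − 0.667×(-46.1) = 12.248
f_B = 12.248 / 37.3 = 0.3284

0.328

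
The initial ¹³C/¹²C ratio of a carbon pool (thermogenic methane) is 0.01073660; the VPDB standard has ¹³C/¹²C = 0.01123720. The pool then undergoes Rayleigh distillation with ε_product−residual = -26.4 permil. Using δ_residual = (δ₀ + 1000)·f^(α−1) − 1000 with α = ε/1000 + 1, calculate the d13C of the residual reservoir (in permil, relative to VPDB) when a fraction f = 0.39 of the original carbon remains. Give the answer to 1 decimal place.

δ₀ = (0.01073660/0.01123720 − 1)×1000 = (0.955452 − 1)×1000 = -44.548 permil
α − 1 = ε/1000 = -0.0264
f^(α−1) = 0.39^(-0.0264) = 1.025170
δ_res = (-44.548 + 1000) × 1.025170 − 1000 = 979.500 − 1000 = -20.50 permil

-20.5 permil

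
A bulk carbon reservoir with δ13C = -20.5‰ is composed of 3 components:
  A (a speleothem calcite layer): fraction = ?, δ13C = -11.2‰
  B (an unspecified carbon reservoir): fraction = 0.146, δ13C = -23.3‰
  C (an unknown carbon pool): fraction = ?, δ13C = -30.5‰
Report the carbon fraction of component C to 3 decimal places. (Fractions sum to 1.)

0.390

Let f_C and f_A be the unknown fractions; fractions sum to 1 so f_C + f_A = 0.854.
Mass balance: Σ fᵢ·δᵢ = δ_bulk ⇒ f_C·(-30.5) + f_A·(-11.2) = -20.5 − (-3.402) = -17.098
Substitute f_A = 0.854 − f_C:
f_C·(-30.5 − -11.2) = -17.098 − 0.854×(-11.2) = -7.533
f_C = -7.533 / -19.3 = 0.3903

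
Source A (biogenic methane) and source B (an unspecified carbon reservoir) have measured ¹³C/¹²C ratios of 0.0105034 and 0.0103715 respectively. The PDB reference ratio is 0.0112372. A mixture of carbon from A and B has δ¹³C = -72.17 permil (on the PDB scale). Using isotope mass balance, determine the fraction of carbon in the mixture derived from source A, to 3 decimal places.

0.415

δ_A = (0.0105034/0.0112372 − 1)×1000 = (0.934699 − 1)×1000 = -65.301 permil
δ_B = (0.0103715/0.0112372 − 1)×1000 = (0.922961 − 1)×1000 = -77.039 permil
f_A = (δ_mix − δ_B)/(δ_A − δ_B) = (-72.17 − (-77.039))/(-65.301 − (-77.039))
f_A = 4.869 / 11.738 = 0.4148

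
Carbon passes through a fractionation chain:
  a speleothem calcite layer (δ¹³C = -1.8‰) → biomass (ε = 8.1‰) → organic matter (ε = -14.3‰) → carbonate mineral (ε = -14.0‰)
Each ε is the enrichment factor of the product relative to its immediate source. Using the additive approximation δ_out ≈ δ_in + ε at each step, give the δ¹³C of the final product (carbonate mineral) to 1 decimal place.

step 1: δ ≈ -1.8 + (8.1) = 6.3‰
step 2: δ ≈ 6.3 + (-14.3) = -8.0‰
step 3: δ ≈ -8.0 + (-14.0) = -22.0‰

-22.0‰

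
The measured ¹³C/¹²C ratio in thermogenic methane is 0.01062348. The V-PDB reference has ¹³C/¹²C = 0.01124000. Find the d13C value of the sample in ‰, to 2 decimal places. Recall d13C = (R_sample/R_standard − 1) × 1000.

-54.85‰

d13C = (R_sample / R_standard − 1) × 1000
R_sample / R_standard = 0.01062348 / 0.01124000 = 0.945149
d13C = (0.945149 − 1) × 1000 = -54.851‰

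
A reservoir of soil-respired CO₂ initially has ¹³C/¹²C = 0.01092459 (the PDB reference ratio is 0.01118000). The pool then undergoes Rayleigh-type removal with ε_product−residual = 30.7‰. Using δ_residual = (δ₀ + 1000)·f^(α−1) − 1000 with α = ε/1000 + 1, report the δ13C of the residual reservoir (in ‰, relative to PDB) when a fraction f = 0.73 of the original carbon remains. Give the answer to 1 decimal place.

δ₀ = (0.01092459/0.01118000 − 1)×1000 = (0.977155 − 1)×1000 = -22.845‰
α − 1 = ε/1000 = 0.0307
f^(α−1) = 0.73^(0.0307) = 0.990385
δ_res = (-22.845 + 1000) × 0.990385 − 1000 = 967.759 − 1000 = -32.24‰

-32.2‰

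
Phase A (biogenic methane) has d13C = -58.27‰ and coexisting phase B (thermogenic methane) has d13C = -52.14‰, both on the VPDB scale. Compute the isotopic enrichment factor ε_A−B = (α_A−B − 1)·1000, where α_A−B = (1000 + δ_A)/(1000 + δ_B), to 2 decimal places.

α_A−B = (1000 + -58.27) / (1000 + -52.14) = 941.73 / 947.86 = 0.993533
ε_A−B = (0.993533 − 1) × 1000 = -6.467‰
(The approximation ε ≈ δ_A − δ_B would give -6.13‰.)

-6.47‰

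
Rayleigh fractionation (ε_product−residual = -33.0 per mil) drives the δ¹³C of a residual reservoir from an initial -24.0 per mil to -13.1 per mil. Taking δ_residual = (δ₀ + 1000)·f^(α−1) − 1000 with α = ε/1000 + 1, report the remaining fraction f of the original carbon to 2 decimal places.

0.71

α − 1 = ε/1000 = -0.0330
(δ_res + 1000)/(δ₀ + 1000) = (-13.1 + 1000)/(-24.0 + 1000) = 986.9/976.0 = 1.011168
f = 1.011168^(1/-0.0330) = exp(ln(1.011168)/-0.0330) = exp(0.01111/-0.0330)
f = exp(-0.3365) = 0.7142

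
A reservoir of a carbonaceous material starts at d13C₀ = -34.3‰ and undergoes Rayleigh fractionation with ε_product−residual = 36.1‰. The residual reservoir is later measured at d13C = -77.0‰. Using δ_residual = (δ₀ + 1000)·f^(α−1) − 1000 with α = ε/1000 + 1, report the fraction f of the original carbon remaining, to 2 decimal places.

0.29

α − 1 = ε/1000 = 0.0361
(δ_res + 1000)/(δ₀ + 1000) = (-77.0 + 1000)/(-34.3 + 1000) = 923.0/965.7 = 0.955783
f = 0.955783^(1/0.0361) = exp(ln(0.955783)/0.0361) = exp(-0.04522/0.0361)
f = exp(-1.2527) = 0.2857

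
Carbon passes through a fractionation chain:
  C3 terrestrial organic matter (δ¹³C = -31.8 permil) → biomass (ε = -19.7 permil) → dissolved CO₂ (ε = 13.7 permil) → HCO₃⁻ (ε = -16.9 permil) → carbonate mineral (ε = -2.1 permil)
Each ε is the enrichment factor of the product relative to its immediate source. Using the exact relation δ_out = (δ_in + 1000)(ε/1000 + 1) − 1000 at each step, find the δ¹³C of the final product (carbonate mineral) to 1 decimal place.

step 1: δ = (-31.80 + 1000)·(-19.7/1000 + 1) − 1000 = -50.87 permil
step 2: δ = (-50.87 + 1000)·(13.7/1000 + 1) − 1000 = -37.87 permil
step 3: δ = (-37.87 + 1000)·(-16.9/1000 + 1) − 1000 = -54.13 permil
step 4: δ = (-54.13 + 1000)·(-2.1/1000 + 1) − 1000 = -56.12 permil

-56.1 permil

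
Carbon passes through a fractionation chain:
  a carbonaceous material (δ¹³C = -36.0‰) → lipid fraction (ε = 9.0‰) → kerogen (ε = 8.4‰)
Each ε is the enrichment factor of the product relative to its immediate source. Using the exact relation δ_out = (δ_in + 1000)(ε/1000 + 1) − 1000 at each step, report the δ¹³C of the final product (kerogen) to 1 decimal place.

-19.2‰

step 1: δ = (-36.00 + 1000)·(9.0/1000 + 1) − 1000 = -27.32‰
step 2: δ = (-27.32 + 1000)·(8.4/1000 + 1) − 1000 = -19.15‰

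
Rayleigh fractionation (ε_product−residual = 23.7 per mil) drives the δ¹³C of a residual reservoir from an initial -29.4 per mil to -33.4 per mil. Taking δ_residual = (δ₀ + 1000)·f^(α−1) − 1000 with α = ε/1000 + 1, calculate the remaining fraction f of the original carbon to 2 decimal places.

0.84

α − 1 = ε/1000 = 0.0237
(δ_res + 1000)/(δ₀ + 1000) = (-33.4 + 1000)/(-29.4 + 1000) = 966.6/970.6 = 0.995879
f = 0.995879^(1/0.0237) = exp(ln(0.995879)/0.0237) = exp(-0.00413/0.0237)
f = exp(-0.1742) = 0.8401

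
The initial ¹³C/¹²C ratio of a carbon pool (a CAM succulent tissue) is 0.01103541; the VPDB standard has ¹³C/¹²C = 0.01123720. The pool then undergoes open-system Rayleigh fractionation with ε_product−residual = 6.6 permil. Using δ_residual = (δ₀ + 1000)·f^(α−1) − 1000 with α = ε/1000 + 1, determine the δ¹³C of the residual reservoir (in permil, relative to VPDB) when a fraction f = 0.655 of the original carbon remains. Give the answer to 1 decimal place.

δ₀ = (0.01103541/0.01123720 − 1)×1000 = (0.982043 − 1)×1000 = -17.957 permil
α − 1 = ε/1000 = 0.0066
f^(α−1) = 0.655^(0.0066) = 0.997211
δ_res = (-17.957 + 1000) × 0.997211 − 1000 = 979.304 − 1000 = -20.70 permil

-20.7 permil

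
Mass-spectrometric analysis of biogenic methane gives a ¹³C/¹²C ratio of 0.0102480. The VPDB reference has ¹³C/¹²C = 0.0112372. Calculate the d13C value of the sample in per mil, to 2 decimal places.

-88.03 per mil

d13C = (R_sample / R_standard − 1) × 1000
R_sample / R_standard = 0.0102480 / 0.0112372 = 0.911971
d13C = (0.911971 − 1) × 1000 = -88.029 per mil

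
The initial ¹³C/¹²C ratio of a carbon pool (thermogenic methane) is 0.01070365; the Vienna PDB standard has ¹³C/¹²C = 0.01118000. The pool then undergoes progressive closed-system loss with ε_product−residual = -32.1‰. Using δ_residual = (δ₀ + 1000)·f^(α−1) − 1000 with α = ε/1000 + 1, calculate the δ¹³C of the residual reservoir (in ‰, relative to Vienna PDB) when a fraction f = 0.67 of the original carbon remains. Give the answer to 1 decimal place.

δ₀ = (0.01070365/0.01118000 − 1)×1000 = (0.957393 − 1)×1000 = -42.607‰
α − 1 = ε/1000 = -0.0321
f^(α−1) = 0.67^(-0.0321) = 1.012938
δ_res = (-42.607 + 1000) × 1.012938 − 1000 = 969.780 − 1000 = -30.22‰

-30.2‰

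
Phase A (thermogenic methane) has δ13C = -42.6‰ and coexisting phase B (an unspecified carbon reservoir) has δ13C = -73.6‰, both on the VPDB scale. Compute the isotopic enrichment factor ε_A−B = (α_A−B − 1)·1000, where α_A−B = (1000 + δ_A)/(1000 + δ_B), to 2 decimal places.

33.46‰

α_A−B = (1000 + -42.6) / (1000 + -73.6) = 957.4 / 926.4 = 1.033463
ε_A−B = (1.033463 − 1) × 1000 = 33.463‰
(The approximation ε ≈ δ_A − δ_B would give 31.0‰.)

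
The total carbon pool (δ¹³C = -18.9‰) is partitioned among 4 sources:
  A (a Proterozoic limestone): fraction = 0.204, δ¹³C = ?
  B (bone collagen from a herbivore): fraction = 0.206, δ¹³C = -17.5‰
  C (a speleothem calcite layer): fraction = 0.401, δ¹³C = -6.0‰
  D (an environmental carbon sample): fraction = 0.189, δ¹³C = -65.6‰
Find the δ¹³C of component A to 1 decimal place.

-2.4‰

Isotope mass balance: δ_bulk = Σ fᵢ·δᵢ.
-18.9 = 0.204×δ_A + 0.206×(-17.5) + 0.401×(-6.0) + 0.189×(-65.6)
0.204·δ_A = -18.9 − (-18.409) = -0.491
δ_A = -0.491 / 0.204 = -2.40‰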